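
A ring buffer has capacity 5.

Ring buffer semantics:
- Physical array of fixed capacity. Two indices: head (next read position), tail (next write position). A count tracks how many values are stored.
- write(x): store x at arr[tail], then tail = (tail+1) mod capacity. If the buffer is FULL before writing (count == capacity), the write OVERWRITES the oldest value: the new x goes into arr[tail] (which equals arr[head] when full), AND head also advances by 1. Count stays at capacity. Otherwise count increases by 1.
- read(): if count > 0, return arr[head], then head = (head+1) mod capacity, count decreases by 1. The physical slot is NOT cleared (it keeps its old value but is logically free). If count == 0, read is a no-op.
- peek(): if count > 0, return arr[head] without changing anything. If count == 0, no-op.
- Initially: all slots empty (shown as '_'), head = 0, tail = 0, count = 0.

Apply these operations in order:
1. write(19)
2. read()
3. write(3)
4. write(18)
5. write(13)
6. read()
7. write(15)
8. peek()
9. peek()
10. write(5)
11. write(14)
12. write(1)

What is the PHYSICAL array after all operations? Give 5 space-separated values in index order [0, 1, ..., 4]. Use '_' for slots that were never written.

Answer: 5 14 1 13 15

Derivation:
After op 1 (write(19)): arr=[19 _ _ _ _] head=0 tail=1 count=1
After op 2 (read()): arr=[19 _ _ _ _] head=1 tail=1 count=0
After op 3 (write(3)): arr=[19 3 _ _ _] head=1 tail=2 count=1
After op 4 (write(18)): arr=[19 3 18 _ _] head=1 tail=3 count=2
After op 5 (write(13)): arr=[19 3 18 13 _] head=1 tail=4 count=3
After op 6 (read()): arr=[19 3 18 13 _] head=2 tail=4 count=2
After op 7 (write(15)): arr=[19 3 18 13 15] head=2 tail=0 count=3
After op 8 (peek()): arr=[19 3 18 13 15] head=2 tail=0 count=3
After op 9 (peek()): arr=[19 3 18 13 15] head=2 tail=0 count=3
After op 10 (write(5)): arr=[5 3 18 13 15] head=2 tail=1 count=4
After op 11 (write(14)): arr=[5 14 18 13 15] head=2 tail=2 count=5
After op 12 (write(1)): arr=[5 14 1 13 15] head=3 tail=3 count=5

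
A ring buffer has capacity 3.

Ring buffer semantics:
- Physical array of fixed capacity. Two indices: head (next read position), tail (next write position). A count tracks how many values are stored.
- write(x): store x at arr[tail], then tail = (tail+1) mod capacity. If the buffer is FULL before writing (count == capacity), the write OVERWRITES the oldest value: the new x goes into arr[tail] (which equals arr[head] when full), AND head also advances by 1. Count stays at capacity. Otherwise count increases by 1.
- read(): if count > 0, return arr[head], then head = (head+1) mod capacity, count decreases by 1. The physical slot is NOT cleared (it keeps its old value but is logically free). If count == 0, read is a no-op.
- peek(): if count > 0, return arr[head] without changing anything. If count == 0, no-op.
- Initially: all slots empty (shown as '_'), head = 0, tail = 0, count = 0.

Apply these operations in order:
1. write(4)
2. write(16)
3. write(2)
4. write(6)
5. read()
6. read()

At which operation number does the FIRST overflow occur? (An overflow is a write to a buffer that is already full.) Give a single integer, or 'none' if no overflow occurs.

After op 1 (write(4)): arr=[4 _ _] head=0 tail=1 count=1
After op 2 (write(16)): arr=[4 16 _] head=0 tail=2 count=2
After op 3 (write(2)): arr=[4 16 2] head=0 tail=0 count=3
After op 4 (write(6)): arr=[6 16 2] head=1 tail=1 count=3
After op 5 (read()): arr=[6 16 2] head=2 tail=1 count=2
After op 6 (read()): arr=[6 16 2] head=0 tail=1 count=1

Answer: 4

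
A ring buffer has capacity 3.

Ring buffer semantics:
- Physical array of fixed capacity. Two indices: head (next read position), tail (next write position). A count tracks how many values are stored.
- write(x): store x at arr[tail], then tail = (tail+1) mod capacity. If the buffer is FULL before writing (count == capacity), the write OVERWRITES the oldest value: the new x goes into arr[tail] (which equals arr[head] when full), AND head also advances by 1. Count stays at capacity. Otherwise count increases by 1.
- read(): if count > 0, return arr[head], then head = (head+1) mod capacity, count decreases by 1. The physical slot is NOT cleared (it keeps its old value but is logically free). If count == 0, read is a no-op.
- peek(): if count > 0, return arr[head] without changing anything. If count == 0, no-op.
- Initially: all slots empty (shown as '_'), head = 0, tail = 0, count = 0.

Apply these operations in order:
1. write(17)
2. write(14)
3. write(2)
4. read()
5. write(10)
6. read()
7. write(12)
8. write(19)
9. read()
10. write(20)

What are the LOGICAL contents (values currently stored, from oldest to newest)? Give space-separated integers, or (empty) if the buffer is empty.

Answer: 12 19 20

Derivation:
After op 1 (write(17)): arr=[17 _ _] head=0 tail=1 count=1
After op 2 (write(14)): arr=[17 14 _] head=0 tail=2 count=2
After op 3 (write(2)): arr=[17 14 2] head=0 tail=0 count=3
After op 4 (read()): arr=[17 14 2] head=1 tail=0 count=2
After op 5 (write(10)): arr=[10 14 2] head=1 tail=1 count=3
After op 6 (read()): arr=[10 14 2] head=2 tail=1 count=2
After op 7 (write(12)): arr=[10 12 2] head=2 tail=2 count=3
After op 8 (write(19)): arr=[10 12 19] head=0 tail=0 count=3
After op 9 (read()): arr=[10 12 19] head=1 tail=0 count=2
After op 10 (write(20)): arr=[20 12 19] head=1 tail=1 count=3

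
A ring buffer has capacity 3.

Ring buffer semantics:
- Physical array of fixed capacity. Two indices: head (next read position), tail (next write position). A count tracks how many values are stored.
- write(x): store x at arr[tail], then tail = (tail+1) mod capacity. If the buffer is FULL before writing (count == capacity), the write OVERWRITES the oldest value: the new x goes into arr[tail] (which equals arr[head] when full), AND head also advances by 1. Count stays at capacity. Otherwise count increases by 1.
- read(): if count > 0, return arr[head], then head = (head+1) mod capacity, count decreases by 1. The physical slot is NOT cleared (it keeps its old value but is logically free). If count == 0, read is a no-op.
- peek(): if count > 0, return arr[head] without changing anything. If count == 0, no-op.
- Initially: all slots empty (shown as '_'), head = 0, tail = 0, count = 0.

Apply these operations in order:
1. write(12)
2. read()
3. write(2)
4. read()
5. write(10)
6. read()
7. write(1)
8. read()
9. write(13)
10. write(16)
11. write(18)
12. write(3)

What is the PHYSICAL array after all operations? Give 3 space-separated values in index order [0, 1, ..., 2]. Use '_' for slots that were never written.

After op 1 (write(12)): arr=[12 _ _] head=0 tail=1 count=1
After op 2 (read()): arr=[12 _ _] head=1 tail=1 count=0
After op 3 (write(2)): arr=[12 2 _] head=1 tail=2 count=1
After op 4 (read()): arr=[12 2 _] head=2 tail=2 count=0
After op 5 (write(10)): arr=[12 2 10] head=2 tail=0 count=1
After op 6 (read()): arr=[12 2 10] head=0 tail=0 count=0
After op 7 (write(1)): arr=[1 2 10] head=0 tail=1 count=1
After op 8 (read()): arr=[1 2 10] head=1 tail=1 count=0
After op 9 (write(13)): arr=[1 13 10] head=1 tail=2 count=1
After op 10 (write(16)): arr=[1 13 16] head=1 tail=0 count=2
After op 11 (write(18)): arr=[18 13 16] head=1 tail=1 count=3
After op 12 (write(3)): arr=[18 3 16] head=2 tail=2 count=3

Answer: 18 3 16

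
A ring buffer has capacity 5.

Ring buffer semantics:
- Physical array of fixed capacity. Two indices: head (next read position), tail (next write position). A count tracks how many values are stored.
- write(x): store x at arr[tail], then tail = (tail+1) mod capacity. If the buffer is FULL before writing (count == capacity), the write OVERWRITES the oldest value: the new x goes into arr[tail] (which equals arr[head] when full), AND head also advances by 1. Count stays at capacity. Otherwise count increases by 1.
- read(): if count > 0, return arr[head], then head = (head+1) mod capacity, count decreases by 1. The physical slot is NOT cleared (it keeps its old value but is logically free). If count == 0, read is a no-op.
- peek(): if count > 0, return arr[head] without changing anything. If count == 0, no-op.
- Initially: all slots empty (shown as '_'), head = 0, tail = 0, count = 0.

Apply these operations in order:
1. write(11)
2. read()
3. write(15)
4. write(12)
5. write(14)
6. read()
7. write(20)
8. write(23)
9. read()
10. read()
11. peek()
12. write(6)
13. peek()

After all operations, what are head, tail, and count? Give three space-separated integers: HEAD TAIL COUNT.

Answer: 4 2 3

Derivation:
After op 1 (write(11)): arr=[11 _ _ _ _] head=0 tail=1 count=1
After op 2 (read()): arr=[11 _ _ _ _] head=1 tail=1 count=0
After op 3 (write(15)): arr=[11 15 _ _ _] head=1 tail=2 count=1
After op 4 (write(12)): arr=[11 15 12 _ _] head=1 tail=3 count=2
After op 5 (write(14)): arr=[11 15 12 14 _] head=1 tail=4 count=3
After op 6 (read()): arr=[11 15 12 14 _] head=2 tail=4 count=2
After op 7 (write(20)): arr=[11 15 12 14 20] head=2 tail=0 count=3
After op 8 (write(23)): arr=[23 15 12 14 20] head=2 tail=1 count=4
After op 9 (read()): arr=[23 15 12 14 20] head=3 tail=1 count=3
After op 10 (read()): arr=[23 15 12 14 20] head=4 tail=1 count=2
After op 11 (peek()): arr=[23 15 12 14 20] head=4 tail=1 count=2
After op 12 (write(6)): arr=[23 6 12 14 20] head=4 tail=2 count=3
After op 13 (peek()): arr=[23 6 12 14 20] head=4 tail=2 count=3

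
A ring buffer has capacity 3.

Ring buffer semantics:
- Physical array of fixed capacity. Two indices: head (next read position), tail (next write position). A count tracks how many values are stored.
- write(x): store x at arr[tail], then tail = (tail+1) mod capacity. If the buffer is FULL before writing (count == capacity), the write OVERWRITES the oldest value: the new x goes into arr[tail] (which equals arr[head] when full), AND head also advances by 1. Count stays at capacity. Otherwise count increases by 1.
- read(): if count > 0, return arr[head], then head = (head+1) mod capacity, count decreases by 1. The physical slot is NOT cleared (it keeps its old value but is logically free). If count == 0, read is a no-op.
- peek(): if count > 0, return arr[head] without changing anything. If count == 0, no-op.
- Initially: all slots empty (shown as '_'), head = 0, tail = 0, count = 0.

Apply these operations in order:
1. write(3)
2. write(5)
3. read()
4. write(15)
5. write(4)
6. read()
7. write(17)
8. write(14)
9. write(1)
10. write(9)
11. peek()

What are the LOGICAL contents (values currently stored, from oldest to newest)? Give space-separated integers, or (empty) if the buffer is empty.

Answer: 14 1 9

Derivation:
After op 1 (write(3)): arr=[3 _ _] head=0 tail=1 count=1
After op 2 (write(5)): arr=[3 5 _] head=0 tail=2 count=2
After op 3 (read()): arr=[3 5 _] head=1 tail=2 count=1
After op 4 (write(15)): arr=[3 5 15] head=1 tail=0 count=2
After op 5 (write(4)): arr=[4 5 15] head=1 tail=1 count=3
After op 6 (read()): arr=[4 5 15] head=2 tail=1 count=2
After op 7 (write(17)): arr=[4 17 15] head=2 tail=2 count=3
After op 8 (write(14)): arr=[4 17 14] head=0 tail=0 count=3
After op 9 (write(1)): arr=[1 17 14] head=1 tail=1 count=3
After op 10 (write(9)): arr=[1 9 14] head=2 tail=2 count=3
After op 11 (peek()): arr=[1 9 14] head=2 tail=2 count=3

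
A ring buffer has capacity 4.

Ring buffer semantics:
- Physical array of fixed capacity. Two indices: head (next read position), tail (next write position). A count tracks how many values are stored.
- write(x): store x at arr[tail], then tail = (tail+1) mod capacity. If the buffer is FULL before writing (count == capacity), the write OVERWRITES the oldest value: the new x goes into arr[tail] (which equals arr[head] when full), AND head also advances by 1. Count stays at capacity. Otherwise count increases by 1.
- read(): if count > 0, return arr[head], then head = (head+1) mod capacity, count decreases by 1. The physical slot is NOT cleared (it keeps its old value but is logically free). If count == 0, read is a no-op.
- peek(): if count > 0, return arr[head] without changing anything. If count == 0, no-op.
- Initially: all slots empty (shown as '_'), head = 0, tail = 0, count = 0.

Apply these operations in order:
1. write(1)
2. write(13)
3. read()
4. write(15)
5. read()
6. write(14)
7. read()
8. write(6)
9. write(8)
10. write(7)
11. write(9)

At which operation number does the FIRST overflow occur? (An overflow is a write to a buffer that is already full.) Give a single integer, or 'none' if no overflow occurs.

After op 1 (write(1)): arr=[1 _ _ _] head=0 tail=1 count=1
After op 2 (write(13)): arr=[1 13 _ _] head=0 tail=2 count=2
After op 3 (read()): arr=[1 13 _ _] head=1 tail=2 count=1
After op 4 (write(15)): arr=[1 13 15 _] head=1 tail=3 count=2
After op 5 (read()): arr=[1 13 15 _] head=2 tail=3 count=1
After op 6 (write(14)): arr=[1 13 15 14] head=2 tail=0 count=2
After op 7 (read()): arr=[1 13 15 14] head=3 tail=0 count=1
After op 8 (write(6)): arr=[6 13 15 14] head=3 tail=1 count=2
After op 9 (write(8)): arr=[6 8 15 14] head=3 tail=2 count=3
After op 10 (write(7)): arr=[6 8 7 14] head=3 tail=3 count=4
After op 11 (write(9)): arr=[6 8 7 9] head=0 tail=0 count=4

Answer: 11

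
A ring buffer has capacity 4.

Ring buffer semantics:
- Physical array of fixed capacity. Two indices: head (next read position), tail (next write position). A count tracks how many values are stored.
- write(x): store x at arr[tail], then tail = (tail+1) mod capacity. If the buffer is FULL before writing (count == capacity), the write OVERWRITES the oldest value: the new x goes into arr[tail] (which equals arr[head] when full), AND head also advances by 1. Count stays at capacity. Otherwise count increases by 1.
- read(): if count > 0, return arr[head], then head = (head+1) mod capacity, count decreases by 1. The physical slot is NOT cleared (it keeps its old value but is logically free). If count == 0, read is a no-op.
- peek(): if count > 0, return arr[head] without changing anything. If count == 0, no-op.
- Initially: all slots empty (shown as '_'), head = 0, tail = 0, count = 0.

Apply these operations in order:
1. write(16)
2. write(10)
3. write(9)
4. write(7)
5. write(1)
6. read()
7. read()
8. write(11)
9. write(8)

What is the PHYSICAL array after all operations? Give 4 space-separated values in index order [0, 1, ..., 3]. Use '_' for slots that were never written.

After op 1 (write(16)): arr=[16 _ _ _] head=0 tail=1 count=1
After op 2 (write(10)): arr=[16 10 _ _] head=0 tail=2 count=2
After op 3 (write(9)): arr=[16 10 9 _] head=0 tail=3 count=3
After op 4 (write(7)): arr=[16 10 9 7] head=0 tail=0 count=4
After op 5 (write(1)): arr=[1 10 9 7] head=1 tail=1 count=4
After op 6 (read()): arr=[1 10 9 7] head=2 tail=1 count=3
After op 7 (read()): arr=[1 10 9 7] head=3 tail=1 count=2
After op 8 (write(11)): arr=[1 11 9 7] head=3 tail=2 count=3
After op 9 (write(8)): arr=[1 11 8 7] head=3 tail=3 count=4

Answer: 1 11 8 7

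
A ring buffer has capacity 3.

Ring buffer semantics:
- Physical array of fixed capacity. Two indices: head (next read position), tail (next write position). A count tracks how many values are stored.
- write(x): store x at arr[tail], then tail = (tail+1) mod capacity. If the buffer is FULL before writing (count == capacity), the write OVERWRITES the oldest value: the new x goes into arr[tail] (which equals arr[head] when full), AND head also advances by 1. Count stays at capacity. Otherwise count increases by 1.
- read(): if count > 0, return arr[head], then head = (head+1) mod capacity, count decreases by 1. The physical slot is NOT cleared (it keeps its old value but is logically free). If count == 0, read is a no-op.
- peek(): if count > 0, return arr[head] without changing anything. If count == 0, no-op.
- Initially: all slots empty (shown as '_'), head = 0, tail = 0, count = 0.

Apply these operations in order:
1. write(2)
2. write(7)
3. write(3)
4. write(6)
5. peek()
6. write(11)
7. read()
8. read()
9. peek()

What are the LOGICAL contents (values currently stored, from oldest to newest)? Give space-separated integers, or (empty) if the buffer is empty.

After op 1 (write(2)): arr=[2 _ _] head=0 tail=1 count=1
After op 2 (write(7)): arr=[2 7 _] head=0 tail=2 count=2
After op 3 (write(3)): arr=[2 7 3] head=0 tail=0 count=3
After op 4 (write(6)): arr=[6 7 3] head=1 tail=1 count=3
After op 5 (peek()): arr=[6 7 3] head=1 tail=1 count=3
After op 6 (write(11)): arr=[6 11 3] head=2 tail=2 count=3
After op 7 (read()): arr=[6 11 3] head=0 tail=2 count=2
After op 8 (read()): arr=[6 11 3] head=1 tail=2 count=1
After op 9 (peek()): arr=[6 11 3] head=1 tail=2 count=1

Answer: 11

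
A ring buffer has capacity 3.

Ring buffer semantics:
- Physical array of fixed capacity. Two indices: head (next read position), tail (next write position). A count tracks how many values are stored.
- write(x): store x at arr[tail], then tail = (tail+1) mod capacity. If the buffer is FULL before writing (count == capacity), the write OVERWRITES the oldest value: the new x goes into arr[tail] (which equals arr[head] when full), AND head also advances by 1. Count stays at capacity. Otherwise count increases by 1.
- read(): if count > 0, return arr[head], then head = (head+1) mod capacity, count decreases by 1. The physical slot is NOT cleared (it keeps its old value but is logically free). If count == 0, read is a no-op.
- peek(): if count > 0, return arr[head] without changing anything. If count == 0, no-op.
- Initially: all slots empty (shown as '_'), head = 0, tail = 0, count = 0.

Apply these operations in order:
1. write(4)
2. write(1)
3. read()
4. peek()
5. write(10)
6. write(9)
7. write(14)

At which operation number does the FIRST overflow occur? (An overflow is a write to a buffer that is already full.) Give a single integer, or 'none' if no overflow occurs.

After op 1 (write(4)): arr=[4 _ _] head=0 tail=1 count=1
After op 2 (write(1)): arr=[4 1 _] head=0 tail=2 count=2
After op 3 (read()): arr=[4 1 _] head=1 tail=2 count=1
After op 4 (peek()): arr=[4 1 _] head=1 tail=2 count=1
After op 5 (write(10)): arr=[4 1 10] head=1 tail=0 count=2
After op 6 (write(9)): arr=[9 1 10] head=1 tail=1 count=3
After op 7 (write(14)): arr=[9 14 10] head=2 tail=2 count=3

Answer: 7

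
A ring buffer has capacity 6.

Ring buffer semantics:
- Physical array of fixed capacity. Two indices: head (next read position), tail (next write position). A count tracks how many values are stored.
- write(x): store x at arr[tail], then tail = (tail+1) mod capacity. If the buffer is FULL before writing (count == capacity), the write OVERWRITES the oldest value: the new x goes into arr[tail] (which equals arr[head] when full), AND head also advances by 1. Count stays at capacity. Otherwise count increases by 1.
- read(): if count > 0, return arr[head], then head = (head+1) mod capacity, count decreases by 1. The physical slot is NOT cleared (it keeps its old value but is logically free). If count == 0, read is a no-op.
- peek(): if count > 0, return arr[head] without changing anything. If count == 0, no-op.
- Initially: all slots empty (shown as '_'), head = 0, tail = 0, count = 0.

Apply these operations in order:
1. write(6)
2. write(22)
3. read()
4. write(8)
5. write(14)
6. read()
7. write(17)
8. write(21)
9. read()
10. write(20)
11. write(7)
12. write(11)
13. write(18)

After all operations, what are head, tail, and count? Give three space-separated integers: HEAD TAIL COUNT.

Answer: 4 4 6

Derivation:
After op 1 (write(6)): arr=[6 _ _ _ _ _] head=0 tail=1 count=1
After op 2 (write(22)): arr=[6 22 _ _ _ _] head=0 tail=2 count=2
After op 3 (read()): arr=[6 22 _ _ _ _] head=1 tail=2 count=1
After op 4 (write(8)): arr=[6 22 8 _ _ _] head=1 tail=3 count=2
After op 5 (write(14)): arr=[6 22 8 14 _ _] head=1 tail=4 count=3
After op 6 (read()): arr=[6 22 8 14 _ _] head=2 tail=4 count=2
After op 7 (write(17)): arr=[6 22 8 14 17 _] head=2 tail=5 count=3
After op 8 (write(21)): arr=[6 22 8 14 17 21] head=2 tail=0 count=4
After op 9 (read()): arr=[6 22 8 14 17 21] head=3 tail=0 count=3
After op 10 (write(20)): arr=[20 22 8 14 17 21] head=3 tail=1 count=4
After op 11 (write(7)): arr=[20 7 8 14 17 21] head=3 tail=2 count=5
After op 12 (write(11)): arr=[20 7 11 14 17 21] head=3 tail=3 count=6
After op 13 (write(18)): arr=[20 7 11 18 17 21] head=4 tail=4 count=6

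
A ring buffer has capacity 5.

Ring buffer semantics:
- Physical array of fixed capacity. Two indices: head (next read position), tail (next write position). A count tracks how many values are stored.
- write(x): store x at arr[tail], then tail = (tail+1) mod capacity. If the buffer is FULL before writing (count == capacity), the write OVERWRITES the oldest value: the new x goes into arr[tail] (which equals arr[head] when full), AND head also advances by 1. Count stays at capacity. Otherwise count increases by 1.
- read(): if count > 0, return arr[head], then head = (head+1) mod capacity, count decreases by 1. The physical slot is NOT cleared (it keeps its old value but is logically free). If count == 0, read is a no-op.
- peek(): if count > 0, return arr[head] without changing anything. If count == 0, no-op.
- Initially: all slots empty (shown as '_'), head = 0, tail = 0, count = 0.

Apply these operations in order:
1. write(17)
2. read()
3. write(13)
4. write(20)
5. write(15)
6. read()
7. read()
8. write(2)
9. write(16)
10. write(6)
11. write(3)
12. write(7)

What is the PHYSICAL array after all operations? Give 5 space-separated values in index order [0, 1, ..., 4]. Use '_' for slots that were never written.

After op 1 (write(17)): arr=[17 _ _ _ _] head=0 tail=1 count=1
After op 2 (read()): arr=[17 _ _ _ _] head=1 tail=1 count=0
After op 3 (write(13)): arr=[17 13 _ _ _] head=1 tail=2 count=1
After op 4 (write(20)): arr=[17 13 20 _ _] head=1 tail=3 count=2
After op 5 (write(15)): arr=[17 13 20 15 _] head=1 tail=4 count=3
After op 6 (read()): arr=[17 13 20 15 _] head=2 tail=4 count=2
After op 7 (read()): arr=[17 13 20 15 _] head=3 tail=4 count=1
After op 8 (write(2)): arr=[17 13 20 15 2] head=3 tail=0 count=2
After op 9 (write(16)): arr=[16 13 20 15 2] head=3 tail=1 count=3
After op 10 (write(6)): arr=[16 6 20 15 2] head=3 tail=2 count=4
After op 11 (write(3)): arr=[16 6 3 15 2] head=3 tail=3 count=5
After op 12 (write(7)): arr=[16 6 3 7 2] head=4 tail=4 count=5

Answer: 16 6 3 7 2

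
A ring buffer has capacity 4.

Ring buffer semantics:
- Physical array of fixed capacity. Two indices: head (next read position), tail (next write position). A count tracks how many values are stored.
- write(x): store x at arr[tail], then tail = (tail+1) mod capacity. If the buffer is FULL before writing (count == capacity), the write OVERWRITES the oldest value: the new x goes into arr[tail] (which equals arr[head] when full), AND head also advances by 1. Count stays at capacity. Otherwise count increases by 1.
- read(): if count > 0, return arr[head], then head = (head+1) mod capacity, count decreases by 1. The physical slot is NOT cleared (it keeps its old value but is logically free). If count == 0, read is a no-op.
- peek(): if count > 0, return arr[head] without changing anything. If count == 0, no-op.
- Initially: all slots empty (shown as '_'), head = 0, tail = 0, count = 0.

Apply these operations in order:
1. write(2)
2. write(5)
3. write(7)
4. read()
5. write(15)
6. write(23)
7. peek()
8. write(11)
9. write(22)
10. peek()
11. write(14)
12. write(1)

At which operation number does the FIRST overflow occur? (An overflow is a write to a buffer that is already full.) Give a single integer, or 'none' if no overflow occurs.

Answer: 8

Derivation:
After op 1 (write(2)): arr=[2 _ _ _] head=0 tail=1 count=1
After op 2 (write(5)): arr=[2 5 _ _] head=0 tail=2 count=2
After op 3 (write(7)): arr=[2 5 7 _] head=0 tail=3 count=3
After op 4 (read()): arr=[2 5 7 _] head=1 tail=3 count=2
After op 5 (write(15)): arr=[2 5 7 15] head=1 tail=0 count=3
After op 6 (write(23)): arr=[23 5 7 15] head=1 tail=1 count=4
After op 7 (peek()): arr=[23 5 7 15] head=1 tail=1 count=4
After op 8 (write(11)): arr=[23 11 7 15] head=2 tail=2 count=4
After op 9 (write(22)): arr=[23 11 22 15] head=3 tail=3 count=4
After op 10 (peek()): arr=[23 11 22 15] head=3 tail=3 count=4
After op 11 (write(14)): arr=[23 11 22 14] head=0 tail=0 count=4
After op 12 (write(1)): arr=[1 11 22 14] head=1 tail=1 count=4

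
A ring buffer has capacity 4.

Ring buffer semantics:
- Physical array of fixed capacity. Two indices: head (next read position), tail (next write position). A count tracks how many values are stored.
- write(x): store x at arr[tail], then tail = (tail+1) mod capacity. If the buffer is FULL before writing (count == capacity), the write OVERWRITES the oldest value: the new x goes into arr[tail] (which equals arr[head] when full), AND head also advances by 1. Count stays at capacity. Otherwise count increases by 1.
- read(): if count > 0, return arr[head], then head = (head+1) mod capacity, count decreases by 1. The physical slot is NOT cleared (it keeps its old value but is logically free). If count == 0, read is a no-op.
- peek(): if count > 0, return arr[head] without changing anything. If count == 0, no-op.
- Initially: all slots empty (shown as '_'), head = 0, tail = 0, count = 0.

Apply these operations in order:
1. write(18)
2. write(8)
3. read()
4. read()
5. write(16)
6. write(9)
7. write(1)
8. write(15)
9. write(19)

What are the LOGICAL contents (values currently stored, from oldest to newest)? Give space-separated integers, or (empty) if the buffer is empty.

Answer: 9 1 15 19

Derivation:
After op 1 (write(18)): arr=[18 _ _ _] head=0 tail=1 count=1
After op 2 (write(8)): arr=[18 8 _ _] head=0 tail=2 count=2
After op 3 (read()): arr=[18 8 _ _] head=1 tail=2 count=1
After op 4 (read()): arr=[18 8 _ _] head=2 tail=2 count=0
After op 5 (write(16)): arr=[18 8 16 _] head=2 tail=3 count=1
After op 6 (write(9)): arr=[18 8 16 9] head=2 tail=0 count=2
After op 7 (write(1)): arr=[1 8 16 9] head=2 tail=1 count=3
After op 8 (write(15)): arr=[1 15 16 9] head=2 tail=2 count=4
After op 9 (write(19)): arr=[1 15 19 9] head=3 tail=3 count=4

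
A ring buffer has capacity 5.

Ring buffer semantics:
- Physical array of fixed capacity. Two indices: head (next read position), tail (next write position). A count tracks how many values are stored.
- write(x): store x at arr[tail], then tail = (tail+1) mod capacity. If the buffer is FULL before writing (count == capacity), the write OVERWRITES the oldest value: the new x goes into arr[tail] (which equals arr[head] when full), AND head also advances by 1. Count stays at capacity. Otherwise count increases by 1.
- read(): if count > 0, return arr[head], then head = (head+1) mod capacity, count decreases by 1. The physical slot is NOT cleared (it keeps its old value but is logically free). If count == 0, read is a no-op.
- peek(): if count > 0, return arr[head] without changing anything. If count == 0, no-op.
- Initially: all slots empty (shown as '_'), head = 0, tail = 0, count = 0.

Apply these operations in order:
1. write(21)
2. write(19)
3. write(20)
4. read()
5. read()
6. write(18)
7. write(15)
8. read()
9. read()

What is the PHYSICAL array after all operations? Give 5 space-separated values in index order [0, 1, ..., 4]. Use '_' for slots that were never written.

Answer: 21 19 20 18 15

Derivation:
After op 1 (write(21)): arr=[21 _ _ _ _] head=0 tail=1 count=1
After op 2 (write(19)): arr=[21 19 _ _ _] head=0 tail=2 count=2
After op 3 (write(20)): arr=[21 19 20 _ _] head=0 tail=3 count=3
After op 4 (read()): arr=[21 19 20 _ _] head=1 tail=3 count=2
After op 5 (read()): arr=[21 19 20 _ _] head=2 tail=3 count=1
After op 6 (write(18)): arr=[21 19 20 18 _] head=2 tail=4 count=2
After op 7 (write(15)): arr=[21 19 20 18 15] head=2 tail=0 count=3
After op 8 (read()): arr=[21 19 20 18 15] head=3 tail=0 count=2
After op 9 (read()): arr=[21 19 20 18 15] head=4 tail=0 count=1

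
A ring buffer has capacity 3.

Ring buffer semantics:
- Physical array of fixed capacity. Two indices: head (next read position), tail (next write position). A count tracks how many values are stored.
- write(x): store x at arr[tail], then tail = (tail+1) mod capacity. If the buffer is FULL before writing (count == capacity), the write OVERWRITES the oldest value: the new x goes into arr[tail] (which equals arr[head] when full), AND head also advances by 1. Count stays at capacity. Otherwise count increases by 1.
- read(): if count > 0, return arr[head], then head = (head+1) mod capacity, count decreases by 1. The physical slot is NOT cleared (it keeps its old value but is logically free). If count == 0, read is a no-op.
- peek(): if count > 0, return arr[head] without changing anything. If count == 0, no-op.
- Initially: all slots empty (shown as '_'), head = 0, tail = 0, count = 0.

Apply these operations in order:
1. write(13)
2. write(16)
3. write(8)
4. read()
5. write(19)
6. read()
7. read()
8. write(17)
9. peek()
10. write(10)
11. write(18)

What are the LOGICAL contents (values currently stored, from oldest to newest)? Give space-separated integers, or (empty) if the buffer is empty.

Answer: 17 10 18

Derivation:
After op 1 (write(13)): arr=[13 _ _] head=0 tail=1 count=1
After op 2 (write(16)): arr=[13 16 _] head=0 tail=2 count=2
After op 3 (write(8)): arr=[13 16 8] head=0 tail=0 count=3
After op 4 (read()): arr=[13 16 8] head=1 tail=0 count=2
After op 5 (write(19)): arr=[19 16 8] head=1 tail=1 count=3
After op 6 (read()): arr=[19 16 8] head=2 tail=1 count=2
After op 7 (read()): arr=[19 16 8] head=0 tail=1 count=1
After op 8 (write(17)): arr=[19 17 8] head=0 tail=2 count=2
After op 9 (peek()): arr=[19 17 8] head=0 tail=2 count=2
After op 10 (write(10)): arr=[19 17 10] head=0 tail=0 count=3
After op 11 (write(18)): arr=[18 17 10] head=1 tail=1 count=3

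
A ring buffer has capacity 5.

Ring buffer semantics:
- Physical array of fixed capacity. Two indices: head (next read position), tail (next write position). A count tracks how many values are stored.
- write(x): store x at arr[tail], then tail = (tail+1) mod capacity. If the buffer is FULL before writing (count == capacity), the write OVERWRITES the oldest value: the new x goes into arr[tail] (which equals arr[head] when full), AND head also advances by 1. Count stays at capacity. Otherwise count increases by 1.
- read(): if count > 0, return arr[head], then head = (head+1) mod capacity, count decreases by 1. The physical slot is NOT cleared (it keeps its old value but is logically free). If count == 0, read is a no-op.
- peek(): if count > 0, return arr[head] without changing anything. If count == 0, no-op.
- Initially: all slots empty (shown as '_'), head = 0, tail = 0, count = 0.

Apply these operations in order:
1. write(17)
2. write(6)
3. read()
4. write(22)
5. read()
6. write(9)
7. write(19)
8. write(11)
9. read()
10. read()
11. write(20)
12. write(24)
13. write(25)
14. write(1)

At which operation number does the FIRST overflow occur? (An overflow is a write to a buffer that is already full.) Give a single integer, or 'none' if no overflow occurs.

After op 1 (write(17)): arr=[17 _ _ _ _] head=0 tail=1 count=1
After op 2 (write(6)): arr=[17 6 _ _ _] head=0 tail=2 count=2
After op 3 (read()): arr=[17 6 _ _ _] head=1 tail=2 count=1
After op 4 (write(22)): arr=[17 6 22 _ _] head=1 tail=3 count=2
After op 5 (read()): arr=[17 6 22 _ _] head=2 tail=3 count=1
After op 6 (write(9)): arr=[17 6 22 9 _] head=2 tail=4 count=2
After op 7 (write(19)): arr=[17 6 22 9 19] head=2 tail=0 count=3
After op 8 (write(11)): arr=[11 6 22 9 19] head=2 tail=1 count=4
After op 9 (read()): arr=[11 6 22 9 19] head=3 tail=1 count=3
After op 10 (read()): arr=[11 6 22 9 19] head=4 tail=1 count=2
After op 11 (write(20)): arr=[11 20 22 9 19] head=4 tail=2 count=3
After op 12 (write(24)): arr=[11 20 24 9 19] head=4 tail=3 count=4
After op 13 (write(25)): arr=[11 20 24 25 19] head=4 tail=4 count=5
After op 14 (write(1)): arr=[11 20 24 25 1] head=0 tail=0 count=5

Answer: 14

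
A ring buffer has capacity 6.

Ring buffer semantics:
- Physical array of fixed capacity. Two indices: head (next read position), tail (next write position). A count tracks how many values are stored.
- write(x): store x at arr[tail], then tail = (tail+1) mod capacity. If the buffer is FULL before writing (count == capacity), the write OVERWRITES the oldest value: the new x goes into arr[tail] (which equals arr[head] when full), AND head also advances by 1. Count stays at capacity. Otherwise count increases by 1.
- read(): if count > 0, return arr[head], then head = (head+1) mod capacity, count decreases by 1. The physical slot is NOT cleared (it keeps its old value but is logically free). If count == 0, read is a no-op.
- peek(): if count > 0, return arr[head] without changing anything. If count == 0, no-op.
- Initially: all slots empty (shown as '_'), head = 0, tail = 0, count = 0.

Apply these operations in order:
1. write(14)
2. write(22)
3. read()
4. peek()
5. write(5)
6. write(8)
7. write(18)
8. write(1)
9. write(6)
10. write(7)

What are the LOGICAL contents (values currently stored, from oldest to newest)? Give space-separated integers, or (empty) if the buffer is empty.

After op 1 (write(14)): arr=[14 _ _ _ _ _] head=0 tail=1 count=1
After op 2 (write(22)): arr=[14 22 _ _ _ _] head=0 tail=2 count=2
After op 3 (read()): arr=[14 22 _ _ _ _] head=1 tail=2 count=1
After op 4 (peek()): arr=[14 22 _ _ _ _] head=1 tail=2 count=1
After op 5 (write(5)): arr=[14 22 5 _ _ _] head=1 tail=3 count=2
After op 6 (write(8)): arr=[14 22 5 8 _ _] head=1 tail=4 count=3
After op 7 (write(18)): arr=[14 22 5 8 18 _] head=1 tail=5 count=4
After op 8 (write(1)): arr=[14 22 5 8 18 1] head=1 tail=0 count=5
After op 9 (write(6)): arr=[6 22 5 8 18 1] head=1 tail=1 count=6
After op 10 (write(7)): arr=[6 7 5 8 18 1] head=2 tail=2 count=6

Answer: 5 8 18 1 6 7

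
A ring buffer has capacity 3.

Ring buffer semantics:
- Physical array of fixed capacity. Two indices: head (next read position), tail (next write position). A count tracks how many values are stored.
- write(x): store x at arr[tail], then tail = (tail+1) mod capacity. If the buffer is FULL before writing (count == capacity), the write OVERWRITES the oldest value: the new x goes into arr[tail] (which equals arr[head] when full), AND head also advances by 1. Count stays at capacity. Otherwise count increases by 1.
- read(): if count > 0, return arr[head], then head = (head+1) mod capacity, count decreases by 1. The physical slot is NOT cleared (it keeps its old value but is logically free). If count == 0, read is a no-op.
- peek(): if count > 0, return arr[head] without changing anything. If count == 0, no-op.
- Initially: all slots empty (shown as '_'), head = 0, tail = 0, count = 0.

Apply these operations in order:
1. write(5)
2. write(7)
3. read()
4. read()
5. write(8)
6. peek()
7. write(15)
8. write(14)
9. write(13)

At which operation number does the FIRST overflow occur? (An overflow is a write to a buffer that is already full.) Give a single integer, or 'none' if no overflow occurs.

After op 1 (write(5)): arr=[5 _ _] head=0 tail=1 count=1
After op 2 (write(7)): arr=[5 7 _] head=0 tail=2 count=2
After op 3 (read()): arr=[5 7 _] head=1 tail=2 count=1
After op 4 (read()): arr=[5 7 _] head=2 tail=2 count=0
After op 5 (write(8)): arr=[5 7 8] head=2 tail=0 count=1
After op 6 (peek()): arr=[5 7 8] head=2 tail=0 count=1
After op 7 (write(15)): arr=[15 7 8] head=2 tail=1 count=2
After op 8 (write(14)): arr=[15 14 8] head=2 tail=2 count=3
After op 9 (write(13)): arr=[15 14 13] head=0 tail=0 count=3

Answer: 9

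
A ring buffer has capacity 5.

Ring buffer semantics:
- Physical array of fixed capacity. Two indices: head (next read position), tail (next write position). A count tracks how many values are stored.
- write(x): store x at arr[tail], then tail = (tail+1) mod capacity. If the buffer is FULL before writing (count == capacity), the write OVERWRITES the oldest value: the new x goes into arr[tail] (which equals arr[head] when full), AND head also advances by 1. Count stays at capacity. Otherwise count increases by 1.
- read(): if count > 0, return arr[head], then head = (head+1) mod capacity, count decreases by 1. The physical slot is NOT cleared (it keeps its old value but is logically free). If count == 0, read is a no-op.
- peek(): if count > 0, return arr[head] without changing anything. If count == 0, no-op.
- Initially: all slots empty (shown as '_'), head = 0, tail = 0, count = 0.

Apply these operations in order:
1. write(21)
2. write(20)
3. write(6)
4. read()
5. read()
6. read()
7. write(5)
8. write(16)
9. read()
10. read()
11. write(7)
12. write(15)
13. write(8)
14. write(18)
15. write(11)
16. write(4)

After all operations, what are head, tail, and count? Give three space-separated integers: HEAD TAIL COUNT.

After op 1 (write(21)): arr=[21 _ _ _ _] head=0 tail=1 count=1
After op 2 (write(20)): arr=[21 20 _ _ _] head=0 tail=2 count=2
After op 3 (write(6)): arr=[21 20 6 _ _] head=0 tail=3 count=3
After op 4 (read()): arr=[21 20 6 _ _] head=1 tail=3 count=2
After op 5 (read()): arr=[21 20 6 _ _] head=2 tail=3 count=1
After op 6 (read()): arr=[21 20 6 _ _] head=3 tail=3 count=0
After op 7 (write(5)): arr=[21 20 6 5 _] head=3 tail=4 count=1
After op 8 (write(16)): arr=[21 20 6 5 16] head=3 tail=0 count=2
After op 9 (read()): arr=[21 20 6 5 16] head=4 tail=0 count=1
After op 10 (read()): arr=[21 20 6 5 16] head=0 tail=0 count=0
After op 11 (write(7)): arr=[7 20 6 5 16] head=0 tail=1 count=1
After op 12 (write(15)): arr=[7 15 6 5 16] head=0 tail=2 count=2
After op 13 (write(8)): arr=[7 15 8 5 16] head=0 tail=3 count=3
After op 14 (write(18)): arr=[7 15 8 18 16] head=0 tail=4 count=4
After op 15 (write(11)): arr=[7 15 8 18 11] head=0 tail=0 count=5
After op 16 (write(4)): arr=[4 15 8 18 11] head=1 tail=1 count=5

Answer: 1 1 5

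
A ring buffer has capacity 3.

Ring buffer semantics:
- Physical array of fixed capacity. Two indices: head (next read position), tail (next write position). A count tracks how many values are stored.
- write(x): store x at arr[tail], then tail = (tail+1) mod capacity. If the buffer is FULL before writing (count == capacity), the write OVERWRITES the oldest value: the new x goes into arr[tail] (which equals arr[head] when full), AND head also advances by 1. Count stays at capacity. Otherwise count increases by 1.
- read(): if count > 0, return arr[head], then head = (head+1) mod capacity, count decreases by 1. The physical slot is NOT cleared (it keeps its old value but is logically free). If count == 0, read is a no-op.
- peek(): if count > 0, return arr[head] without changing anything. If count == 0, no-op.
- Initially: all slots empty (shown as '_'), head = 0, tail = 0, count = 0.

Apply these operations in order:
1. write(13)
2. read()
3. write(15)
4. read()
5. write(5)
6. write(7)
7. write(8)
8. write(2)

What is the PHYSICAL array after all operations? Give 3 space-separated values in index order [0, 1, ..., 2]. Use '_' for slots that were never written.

After op 1 (write(13)): arr=[13 _ _] head=0 tail=1 count=1
After op 2 (read()): arr=[13 _ _] head=1 tail=1 count=0
After op 3 (write(15)): arr=[13 15 _] head=1 tail=2 count=1
After op 4 (read()): arr=[13 15 _] head=2 tail=2 count=0
After op 5 (write(5)): arr=[13 15 5] head=2 tail=0 count=1
After op 6 (write(7)): arr=[7 15 5] head=2 tail=1 count=2
After op 7 (write(8)): arr=[7 8 5] head=2 tail=2 count=3
After op 8 (write(2)): arr=[7 8 2] head=0 tail=0 count=3

Answer: 7 8 2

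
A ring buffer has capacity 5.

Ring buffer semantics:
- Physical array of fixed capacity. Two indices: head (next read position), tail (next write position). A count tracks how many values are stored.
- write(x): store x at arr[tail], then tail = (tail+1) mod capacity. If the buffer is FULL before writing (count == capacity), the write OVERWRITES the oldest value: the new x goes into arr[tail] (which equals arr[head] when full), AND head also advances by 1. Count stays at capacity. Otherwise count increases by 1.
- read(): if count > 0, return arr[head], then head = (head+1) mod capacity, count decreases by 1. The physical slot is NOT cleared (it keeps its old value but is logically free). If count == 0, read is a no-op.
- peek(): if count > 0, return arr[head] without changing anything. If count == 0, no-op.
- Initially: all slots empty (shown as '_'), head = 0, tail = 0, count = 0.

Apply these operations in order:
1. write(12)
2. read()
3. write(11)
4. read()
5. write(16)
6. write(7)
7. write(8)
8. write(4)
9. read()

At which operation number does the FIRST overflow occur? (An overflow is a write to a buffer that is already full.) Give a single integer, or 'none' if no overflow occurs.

Answer: none

Derivation:
After op 1 (write(12)): arr=[12 _ _ _ _] head=0 tail=1 count=1
After op 2 (read()): arr=[12 _ _ _ _] head=1 tail=1 count=0
After op 3 (write(11)): arr=[12 11 _ _ _] head=1 tail=2 count=1
After op 4 (read()): arr=[12 11 _ _ _] head=2 tail=2 count=0
After op 5 (write(16)): arr=[12 11 16 _ _] head=2 tail=3 count=1
After op 6 (write(7)): arr=[12 11 16 7 _] head=2 tail=4 count=2
After op 7 (write(8)): arr=[12 11 16 7 8] head=2 tail=0 count=3
After op 8 (write(4)): arr=[4 11 16 7 8] head=2 tail=1 count=4
After op 9 (read()): arr=[4 11 16 7 8] head=3 tail=1 count=3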